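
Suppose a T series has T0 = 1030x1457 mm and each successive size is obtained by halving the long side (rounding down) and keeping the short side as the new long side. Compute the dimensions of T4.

257 × 364 mm

T1: ⌊1457/2⌋ × 1030 = 728 × 1030 mm
T2: ⌊1030/2⌋ × 728 = 515 × 728 mm
T3: ⌊728/2⌋ × 515 = 364 × 515 mm
T4: ⌊515/2⌋ × 364 = 257 × 364 mm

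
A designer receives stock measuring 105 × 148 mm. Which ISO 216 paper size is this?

Aspect ratio 148/105 ≈ 1.410 — close to the ISO √2 ≈ 1.414.
In the A-series (A0 area = 1 m²): A6 = 105 × 148 mm.

A6 (105 × 148 mm)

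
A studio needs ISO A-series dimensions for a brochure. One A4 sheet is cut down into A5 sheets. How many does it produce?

Each ISO step halves the sheet: 1 × A4 → 2 × A5
From A4 to A5 is 1 halving step: 2^1 = 2.

2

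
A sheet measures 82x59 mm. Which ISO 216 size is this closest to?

Aspect ratio 82/59 ≈ 1.390 (ISO target is √2 ≈ 1.414).
In the C-series (envelope sizes, between A and B): C8 = 57 × 81 mm.
Off by 3 mm total — nearest standard size.

C8 (57 × 81 mm)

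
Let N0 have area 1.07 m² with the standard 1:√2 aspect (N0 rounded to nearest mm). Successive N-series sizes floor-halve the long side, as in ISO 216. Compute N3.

Let N0's short side be w mm. w · w√2 = 1.07 m² = 1,070,000 mm², so w ≈ 869.8 mm and w√2 ≈ 1230.1 mm → N0 = 870 × 1230 mm.
N1: ⌊1230/2⌋ × 870 = 615 × 870 mm
N2: ⌊870/2⌋ × 615 = 435 × 615 mm
N3: ⌊615/2⌋ × 435 = 307 × 435 mm

307 × 435 mm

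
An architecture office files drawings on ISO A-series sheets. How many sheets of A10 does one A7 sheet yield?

Each ISO step halves the sheet: 1 × A7 → 2 × A8 → 4 × A9 → 8 × A10
From A7 to A10 is 3 halving steps: 2^3 = 8.

8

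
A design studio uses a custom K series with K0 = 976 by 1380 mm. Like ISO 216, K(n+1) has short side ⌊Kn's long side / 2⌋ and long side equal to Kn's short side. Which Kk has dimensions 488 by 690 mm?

K2

K0: 976 × 1380 mm
K1: 690 × 976 mm
K2: 488 × 690 mm
K3: 345 × 488 mm
→ matches K2.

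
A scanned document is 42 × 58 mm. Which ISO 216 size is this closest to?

C9 (40 × 57 mm)

Aspect ratio 58/42 ≈ 1.381 (ISO target is √2 ≈ 1.414).
In the C-series (envelope sizes, between A and B): C9 = 40 × 57 mm.
Off by 3 mm total — nearest standard size.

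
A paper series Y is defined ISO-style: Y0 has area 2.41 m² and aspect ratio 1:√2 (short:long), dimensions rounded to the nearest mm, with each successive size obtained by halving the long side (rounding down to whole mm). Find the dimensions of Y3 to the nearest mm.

Let Y0's short side be w mm. w · w√2 = 2.41 m² = 2,410,000 mm², so w ≈ 1305.4 mm and w√2 ≈ 1846.1 mm → Y0 = 1305 × 1846 mm.
Y1: ⌊1846/2⌋ × 1305 = 923 × 1305 mm
Y2: ⌊1305/2⌋ × 923 = 652 × 923 mm
Y3: ⌊923/2⌋ × 652 = 461 × 652 mm

461 × 652 mm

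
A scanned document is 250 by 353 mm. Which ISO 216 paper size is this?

B4 (250 × 353 mm)

Aspect ratio 353/250 ≈ 1.412 — close to the ISO √2 ≈ 1.414.
In the B-series (B0 = 1000 × 1414 mm): B4 = 250 × 353 mm.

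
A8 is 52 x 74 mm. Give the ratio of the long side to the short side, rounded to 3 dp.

1.423

74 / 52 = 1.423
ISO 216 targets √2 ≈ 1.414; the +0.009 deviation is from mm rounding.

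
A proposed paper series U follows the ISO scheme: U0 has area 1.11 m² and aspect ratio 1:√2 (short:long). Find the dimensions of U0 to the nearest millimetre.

Let the short side be w mm. Then w · w√2 = 1.11 m² = 1,110,000 mm².
w² = 1,110,000/√2, so w ≈ 885.9 mm; long side = w√2 ≈ 1252.9 mm.

886 × 1253 mm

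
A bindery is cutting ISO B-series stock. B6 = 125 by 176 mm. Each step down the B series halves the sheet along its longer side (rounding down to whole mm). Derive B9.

44 × 62 mm

B7: ⌊176/2⌋ × 125 = 88 × 125 mm
B8: ⌊125/2⌋ × 88 = 62 × 88 mm
B9: ⌊88/2⌋ × 62 = 44 × 62 mm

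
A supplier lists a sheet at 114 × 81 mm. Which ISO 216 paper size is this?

Aspect ratio 114/81 ≈ 1.407 — close to the ISO √2 ≈ 1.414.
In the C-series (envelope sizes, between A and B): C7 = 81 × 114 mm.

C7 (81 × 114 mm)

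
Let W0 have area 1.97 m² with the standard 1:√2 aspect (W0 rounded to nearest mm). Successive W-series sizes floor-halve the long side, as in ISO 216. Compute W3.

Let W0's short side be w mm. w · w√2 = 1.97 m² = 1,970,000 mm², so w ≈ 1180.3 mm and w√2 ≈ 1669.1 mm → W0 = 1180 × 1669 mm.
W1: ⌊1669/2⌋ × 1180 = 834 × 1180 mm
W2: ⌊1180/2⌋ × 834 = 590 × 834 mm
W3: ⌊834/2⌋ × 590 = 417 × 590 mm

417 × 590 mm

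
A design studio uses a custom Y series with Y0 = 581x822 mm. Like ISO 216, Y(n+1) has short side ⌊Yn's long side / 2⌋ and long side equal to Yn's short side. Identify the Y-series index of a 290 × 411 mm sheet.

Y0: 581 × 822 mm
Y1: 411 × 581 mm
Y2: 290 × 411 mm
Y3: 205 × 290 mm
→ matches Y2.

Y2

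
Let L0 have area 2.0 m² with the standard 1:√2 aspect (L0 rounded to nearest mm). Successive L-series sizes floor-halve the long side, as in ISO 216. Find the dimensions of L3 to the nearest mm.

Let L0's short side be w mm. w · w√2 = 2.0 m² = 2,000,000 mm², so w ≈ 1189.2 mm and w√2 ≈ 1681.8 mm → L0 = 1189 × 1682 mm.
L1: ⌊1682/2⌋ × 1189 = 841 × 1189 mm
L2: ⌊1189/2⌋ × 841 = 594 × 841 mm
L3: ⌊841/2⌋ × 594 = 420 × 594 mm

420 × 594 mm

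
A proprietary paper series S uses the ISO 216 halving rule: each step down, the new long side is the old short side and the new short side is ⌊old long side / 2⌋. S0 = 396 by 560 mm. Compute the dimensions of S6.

S1 = 280 × 396 mm (from S0 by 1 halving).
S2: ⌊396/2⌋ × 280 = 198 × 280 mm
S3: ⌊280/2⌋ × 198 = 140 × 198 mm
S4: ⌊198/2⌋ × 140 = 99 × 140 mm
S5: ⌊140/2⌋ × 99 = 70 × 99 mm
S6: ⌊99/2⌋ × 70 = 49 × 70 mm

49 × 70 mm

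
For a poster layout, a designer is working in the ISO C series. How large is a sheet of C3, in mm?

C0 = 917 × 1297 mm (C0 is the geometric mean of A0 and B0, aspect 1:√2).
C1: ⌊1297/2⌋ × 917 = 648 × 917 mm
C2: ⌊917/2⌋ × 648 = 458 × 648 mm
C3: ⌊648/2⌋ × 458 = 324 × 458 mm

324 × 458 mm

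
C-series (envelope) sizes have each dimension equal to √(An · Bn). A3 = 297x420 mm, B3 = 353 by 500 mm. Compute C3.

Short side: √(297 · 353) = √104841 ≈ 323.8 → 324 mm
Long side: √(420 · 500) = √210000 ≈ 458.3 → 458 mm

324 × 458 mm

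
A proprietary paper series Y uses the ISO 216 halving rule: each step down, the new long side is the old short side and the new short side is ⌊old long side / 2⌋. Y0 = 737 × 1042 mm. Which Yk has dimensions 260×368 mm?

Y0: 737 × 1042 mm
Y1: 521 × 737 mm
Y2: 368 × 521 mm
Y3: 260 × 368 mm
Y4: 184 × 260 mm
→ matches Y3.

Y3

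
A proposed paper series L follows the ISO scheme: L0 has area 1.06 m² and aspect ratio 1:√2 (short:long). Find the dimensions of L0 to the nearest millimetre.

Let the short side be w mm. Then w · w√2 = 1.06 m² = 1,060,000 mm².
w² = 1,060,000/√2, so w ≈ 865.8 mm; long side = w√2 ≈ 1224.4 mm.

866 × 1224 mm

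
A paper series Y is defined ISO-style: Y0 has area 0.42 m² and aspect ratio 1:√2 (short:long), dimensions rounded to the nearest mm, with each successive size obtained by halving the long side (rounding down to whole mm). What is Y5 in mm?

Let Y0's short side be w mm. w · w√2 = 0.42 m² = 420,000 mm², so w ≈ 545.0 mm and w√2 ≈ 770.7 mm → Y0 = 545 × 771 mm.
Y1: ⌊771/2⌋ × 545 = 385 × 545 mm
Y2: ⌊545/2⌋ × 385 = 272 × 385 mm
Y3: ⌊385/2⌋ × 272 = 192 × 272 mm
Y4: ⌊272/2⌋ × 192 = 136 × 192 mm
Y5: ⌊192/2⌋ × 136 = 96 × 136 mm

96 × 136 mm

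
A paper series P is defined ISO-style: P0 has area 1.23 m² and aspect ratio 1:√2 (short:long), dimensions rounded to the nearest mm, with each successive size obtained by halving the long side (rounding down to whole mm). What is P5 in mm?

Let P0's short side be w mm. w · w√2 = 1.23 m² = 1,230,000 mm², so w ≈ 932.6 mm and w√2 ≈ 1318.9 mm → P0 = 933 × 1319 mm.
P1: ⌊1319/2⌋ × 933 = 659 × 933 mm
P2: ⌊933/2⌋ × 659 = 466 × 659 mm
P3: ⌊659/2⌋ × 466 = 329 × 466 mm
P4: ⌊466/2⌋ × 329 = 233 × 329 mm
P5: ⌊329/2⌋ × 233 = 164 × 233 mm

164 × 233 mm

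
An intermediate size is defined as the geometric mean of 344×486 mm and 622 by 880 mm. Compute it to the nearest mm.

Short side: √(344 · 622) = √213968 ≈ 462.6 → 463 mm
Long side: √(486 · 880) = √427680 ≈ 654.0 → 654 mm

463 × 654 mm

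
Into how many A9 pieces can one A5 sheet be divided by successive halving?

Each ISO step halves the sheet: 1 × A5 → 2 × A6 → 4 × A7 → 8 × A8 → …
From A5 to A9 is 4 halving steps: 2^4 = 16.

16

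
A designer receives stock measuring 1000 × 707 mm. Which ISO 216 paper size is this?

B1 (707 × 1000 mm)

Aspect ratio 1000/707 ≈ 1.414 — close to the ISO √2 ≈ 1.414.
In the B-series (B0 = 1000 × 1414 mm): B1 = 707 × 1000 mm.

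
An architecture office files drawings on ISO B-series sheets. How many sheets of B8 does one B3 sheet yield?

B3 = 353 × 500 mm; B8 = 62 × 88 mm.
Each halving step doubles the count; 5 steps from B3 to B8.
2^5 = 32.

32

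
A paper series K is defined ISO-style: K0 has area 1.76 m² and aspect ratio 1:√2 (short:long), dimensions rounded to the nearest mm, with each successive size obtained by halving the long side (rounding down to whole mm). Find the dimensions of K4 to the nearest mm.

Let K0's short side be w mm. w · w√2 = 1.76 m² = 1,760,000 mm², so w ≈ 1115.6 mm and w√2 ≈ 1577.7 mm → K0 = 1116 × 1578 mm.
K1: ⌊1578/2⌋ × 1116 = 789 × 1116 mm
K2: ⌊1116/2⌋ × 789 = 558 × 789 mm
K3: ⌊789/2⌋ × 558 = 394 × 558 mm
K4: ⌊558/2⌋ × 394 = 279 × 394 mm

279 × 394 mm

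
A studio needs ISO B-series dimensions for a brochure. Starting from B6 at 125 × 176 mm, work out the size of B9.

B7: ⌊176/2⌋ × 125 = 88 × 125 mm
B8: ⌊125/2⌋ × 88 = 62 × 88 mm
B9: ⌊88/2⌋ × 62 = 44 × 62 mm

44 × 62 mm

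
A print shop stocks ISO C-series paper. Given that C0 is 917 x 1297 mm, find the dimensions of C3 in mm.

C1: ⌊1297/2⌋ × 917 = 648 × 917 mm
C2: ⌊917/2⌋ × 648 = 458 × 648 mm
C3: ⌊648/2⌋ × 458 = 324 × 458 mm

324 × 458 mm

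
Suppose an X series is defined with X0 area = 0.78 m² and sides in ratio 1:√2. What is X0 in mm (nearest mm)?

Let the short side be w mm. Then w · w√2 = 0.78 m² = 780,000 mm².
w² = 780,000/√2, so w ≈ 742.7 mm; long side = w√2 ≈ 1050.3 mm.

743 × 1050 mm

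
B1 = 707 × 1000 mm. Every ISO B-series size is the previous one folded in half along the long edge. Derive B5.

176 × 250 mm

B2: ⌊1000/2⌋ × 707 = 500 × 707 mm
B3: ⌊707/2⌋ × 500 = 353 × 500 mm
B4: ⌊500/2⌋ × 353 = 250 × 353 mm
B5: ⌊353/2⌋ × 250 = 176 × 250 mm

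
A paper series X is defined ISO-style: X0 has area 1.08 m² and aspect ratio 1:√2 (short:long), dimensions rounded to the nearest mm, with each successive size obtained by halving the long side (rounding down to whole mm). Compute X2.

437 × 618 mm

Let X0's short side be w mm. w · w√2 = 1.08 m² = 1,080,000 mm², so w ≈ 873.9 mm and w√2 ≈ 1235.9 mm → X0 = 874 × 1236 mm.
X1: ⌊1236/2⌋ × 874 = 618 × 874 mm
X2: ⌊874/2⌋ × 618 = 437 × 618 mm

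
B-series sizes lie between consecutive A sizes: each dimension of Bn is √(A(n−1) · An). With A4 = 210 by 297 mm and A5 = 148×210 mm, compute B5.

176 × 250 mm

Short side: √(210 · 148) = √31080 ≈ 176.3 → 176 mm
Long side: √(297 · 210) = √62370 ≈ 249.7 → 250 mm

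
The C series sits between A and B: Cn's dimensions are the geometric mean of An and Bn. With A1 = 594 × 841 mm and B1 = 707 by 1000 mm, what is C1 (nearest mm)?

Short side: √(594 · 707) = √419958 ≈ 648.0 → 648 mm
Long side: √(841 · 1000) = √841000 ≈ 917.1 → 917 mm

648 × 917 mm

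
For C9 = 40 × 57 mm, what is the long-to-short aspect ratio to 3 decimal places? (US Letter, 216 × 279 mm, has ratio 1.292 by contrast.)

57 / 40 = 1.425
ISO 216 targets √2 ≈ 1.414; the +0.011 deviation is from mm rounding.

1.425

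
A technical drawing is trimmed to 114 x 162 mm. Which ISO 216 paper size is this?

Aspect ratio 162/114 ≈ 1.421 — close to the ISO √2 ≈ 1.414.
In the C-series (envelope sizes, between A and B): C6 = 114 × 162 mm.

C6 (114 × 162 mm)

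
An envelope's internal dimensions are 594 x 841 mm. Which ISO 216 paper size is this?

A1 (594 × 841 mm)

Aspect ratio 841/594 ≈ 1.416 — close to the ISO √2 ≈ 1.414.
In the A-series (A0 area = 1 m²): A1 = 594 × 841 mm.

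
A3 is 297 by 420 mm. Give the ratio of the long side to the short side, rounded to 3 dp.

1.414

420 / 297 = 1.414
Matches √2 ≈ 1.414 — the ISO 216 defining ratio.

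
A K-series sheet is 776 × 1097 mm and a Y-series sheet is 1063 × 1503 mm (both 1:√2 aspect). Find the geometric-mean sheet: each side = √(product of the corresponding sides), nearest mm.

Short side: √(776 · 1063) = √824888 ≈ 908.2 → 908 mm
Long side: √(1097 · 1503) = √1648791 ≈ 1284.1 → 1284 mm

908 × 1284 mm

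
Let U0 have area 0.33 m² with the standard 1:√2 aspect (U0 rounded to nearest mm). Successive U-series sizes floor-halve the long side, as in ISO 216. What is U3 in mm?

170 × 241 mm

Let U0's short side be w mm. w · w√2 = 0.33 m² = 330,000 mm², so w ≈ 483.1 mm and w√2 ≈ 683.1 mm → U0 = 483 × 683 mm.
U1: ⌊683/2⌋ × 483 = 341 × 483 mm
U2: ⌊483/2⌋ × 341 = 241 × 341 mm
U3: ⌊341/2⌋ × 241 = 170 × 241 mm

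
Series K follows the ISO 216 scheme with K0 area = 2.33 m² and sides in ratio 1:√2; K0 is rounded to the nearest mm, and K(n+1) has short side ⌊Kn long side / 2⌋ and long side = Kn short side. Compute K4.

321 × 453 mm

Let K0's short side be w mm. w · w√2 = 2.33 m² = 2,330,000 mm², so w ≈ 1283.6 mm and w√2 ≈ 1815.2 mm → K0 = 1284 × 1815 mm.
K1: ⌊1815/2⌋ × 1284 = 907 × 1284 mm
K2: ⌊1284/2⌋ × 907 = 642 × 907 mm
K3: ⌊907/2⌋ × 642 = 453 × 642 mm
K4: ⌊642/2⌋ × 453 = 321 × 453 mm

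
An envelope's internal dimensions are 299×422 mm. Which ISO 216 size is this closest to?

Aspect ratio 422/299 ≈ 1.411 — close to the ISO √2 ≈ 1.414.
In the A-series (A0 area = 1 m²): A3 = 297 × 420 mm.
Off by 4 mm total — nearest standard size.

A3 (297 × 420 mm)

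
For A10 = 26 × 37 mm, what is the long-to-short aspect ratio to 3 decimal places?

37 / 26 = 1.423
ISO 216 targets √2 ≈ 1.414; the +0.009 deviation is from mm rounding.

1.423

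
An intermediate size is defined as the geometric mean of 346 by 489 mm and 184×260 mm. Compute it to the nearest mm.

Short side: √(346 · 184) = √63664 ≈ 252.3 → 252 mm
Long side: √(489 · 260) = √127140 ≈ 356.6 → 357 mm

252 × 357 mm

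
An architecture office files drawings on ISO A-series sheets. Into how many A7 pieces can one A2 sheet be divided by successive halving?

Each ISO step halves the sheet: 1 × A2 → 2 × A3 → 4 × A4 → 8 × A5 → …
From A2 to A7 is 5 halving steps: 2^5 = 32.

32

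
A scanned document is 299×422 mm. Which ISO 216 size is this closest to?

Aspect ratio 422/299 ≈ 1.411 — close to the ISO √2 ≈ 1.414.
In the A-series (A0 area = 1 m²): A3 = 297 × 420 mm.
Off by 4 mm total — nearest standard size.

A3 (297 × 420 mm)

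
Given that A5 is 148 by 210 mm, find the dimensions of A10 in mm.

A6: ⌊210/2⌋ × 148 = 105 × 148 mm
A7: ⌊148/2⌋ × 105 = 74 × 105 mm
A8: ⌊105/2⌋ × 74 = 52 × 74 mm
A9: ⌊74/2⌋ × 52 = 37 × 52 mm
A10: ⌊52/2⌋ × 37 = 26 × 37 mm

26 × 37 mm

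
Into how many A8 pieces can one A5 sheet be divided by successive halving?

8

Each ISO step halves the sheet: 1 × A5 → 2 × A6 → 4 × A7 → 8 × A8
From A5 to A8 is 3 halving steps: 2^3 = 8.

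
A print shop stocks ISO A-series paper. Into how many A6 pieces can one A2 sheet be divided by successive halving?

16

Each ISO step halves the sheet: 1 × A2 → 2 × A3 → 4 × A4 → 8 × A5 → …
From A2 to A6 is 4 halving steps: 2^4 = 16.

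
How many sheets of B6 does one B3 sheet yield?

Each ISO step halves the sheet: 1 × B3 → 2 × B4 → 4 × B5 → 8 × B6
From B3 to B6 is 3 halving steps: 2^3 = 8.

8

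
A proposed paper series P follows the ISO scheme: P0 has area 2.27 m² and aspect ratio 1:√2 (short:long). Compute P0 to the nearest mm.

Let the short side be w mm. Then w · w√2 = 2.27 m² = 2,270,000 mm².
w² = 2,270,000/√2, so w ≈ 1266.9 mm; long side = w√2 ≈ 1791.7 mm.

1267 × 1792 mm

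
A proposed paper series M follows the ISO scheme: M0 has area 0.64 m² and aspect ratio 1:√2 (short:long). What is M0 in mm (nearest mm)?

673 × 951 mm

Let the short side be w mm. Then w · w√2 = 0.64 m² = 640,000 mm².
w² = 640,000/√2, so w ≈ 672.7 mm; long side = w√2 ≈ 951.4 mm.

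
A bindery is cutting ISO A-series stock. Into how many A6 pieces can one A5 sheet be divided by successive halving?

2

Each ISO step halves the sheet: 1 × A5 → 2 × A6
From A5 to A6 is 1 halving step: 2^1 = 2.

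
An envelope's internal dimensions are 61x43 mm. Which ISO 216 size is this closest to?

Aspect ratio 61/43 ≈ 1.419 — close to the ISO √2 ≈ 1.414.
In the B-series (B0 = 1000 × 1414 mm): B9 = 44 × 62 mm.
Off by 2 mm total — nearest standard size.

B9 (44 × 62 mm)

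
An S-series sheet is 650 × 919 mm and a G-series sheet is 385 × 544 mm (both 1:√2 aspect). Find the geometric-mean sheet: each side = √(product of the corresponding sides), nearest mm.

Short side: √(650 · 385) = √250250 ≈ 500.2 → 500 mm
Long side: √(919 · 544) = √499936 ≈ 707.1 → 707 mm

500 × 707 mm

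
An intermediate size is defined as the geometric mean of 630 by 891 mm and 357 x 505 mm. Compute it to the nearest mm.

474 × 671 mm

Short side: √(630 · 357) = √224910 ≈ 474.2 → 474 mm
Long side: √(891 · 505) = √449955 ≈ 670.8 → 671 mm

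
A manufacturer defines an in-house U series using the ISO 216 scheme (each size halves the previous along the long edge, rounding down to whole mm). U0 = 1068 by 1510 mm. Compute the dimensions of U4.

U1: ⌊1510/2⌋ × 1068 = 755 × 1068 mm
U2: ⌊1068/2⌋ × 755 = 534 × 755 mm
U3: ⌊755/2⌋ × 534 = 377 × 534 mm
U4: ⌊534/2⌋ × 377 = 267 × 377 mm

267 × 377 mm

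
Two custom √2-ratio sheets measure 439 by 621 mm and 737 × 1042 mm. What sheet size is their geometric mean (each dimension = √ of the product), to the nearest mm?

Short side: √(439 · 737) = √323543 ≈ 568.8 → 569 mm
Long side: √(621 · 1042) = √647082 ≈ 804.4 → 804 mm

569 × 804 mm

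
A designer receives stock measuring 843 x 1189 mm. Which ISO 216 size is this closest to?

A0 (841 × 1189 mm)

Aspect ratio 1189/843 ≈ 1.410 — close to the ISO √2 ≈ 1.414.
In the A-series (A0 area = 1 m²): A0 = 841 × 1189 mm.
Off by 2 mm total — nearest standard size.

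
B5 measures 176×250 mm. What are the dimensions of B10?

31 × 44 mm

B6: ⌊250/2⌋ × 176 = 125 × 176 mm
B7: ⌊176/2⌋ × 125 = 88 × 125 mm
B8: ⌊125/2⌋ × 88 = 62 × 88 mm
B9: ⌊88/2⌋ × 62 = 44 × 62 mm
B10: ⌊62/2⌋ × 44 = 31 × 44 mm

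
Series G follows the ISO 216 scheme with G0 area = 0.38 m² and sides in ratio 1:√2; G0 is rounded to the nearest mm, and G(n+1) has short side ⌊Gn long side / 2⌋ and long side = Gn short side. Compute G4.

Let G0's short side be w mm. w · w√2 = 0.38 m² = 380,000 mm², so w ≈ 518.4 mm and w√2 ≈ 733.1 mm → G0 = 518 × 733 mm.
G1: ⌊733/2⌋ × 518 = 366 × 518 mm
G2: ⌊518/2⌋ × 366 = 259 × 366 mm
G3: ⌊366/2⌋ × 259 = 183 × 259 mm
G4: ⌊259/2⌋ × 183 = 129 × 183 mm

129 × 183 mm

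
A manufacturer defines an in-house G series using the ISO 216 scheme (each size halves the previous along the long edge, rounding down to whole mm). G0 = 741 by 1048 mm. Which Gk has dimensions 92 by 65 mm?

G0: 741 × 1048 mm
G1: 524 × 741 mm
G2: 370 × 524 mm
G3: 262 × 370 mm
G4: 185 × 262 mm
G5: 131 × 185 mm
G6: 92 × 131 mm
G7: 65 × 92 mm
G8: 46 × 65 mm
→ matches G7.

G7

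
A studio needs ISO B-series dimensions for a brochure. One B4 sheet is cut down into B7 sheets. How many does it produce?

8

B4 = 250 × 353 mm; B7 = 88 × 125 mm.
Each halving step doubles the count; 3 steps from B4 to B7.
2^3 = 8.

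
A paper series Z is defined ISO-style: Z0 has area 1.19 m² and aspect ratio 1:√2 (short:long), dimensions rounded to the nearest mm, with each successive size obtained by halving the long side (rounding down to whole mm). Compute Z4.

Let Z0's short side be w mm. w · w√2 = 1.19 m² = 1,190,000 mm², so w ≈ 917.3 mm and w√2 ≈ 1297.3 mm → Z0 = 917 × 1297 mm.
Z1: ⌊1297/2⌋ × 917 = 648 × 917 mm
Z2: ⌊917/2⌋ × 648 = 458 × 648 mm
Z3: ⌊648/2⌋ × 458 = 324 × 458 mm
Z4: ⌊458/2⌋ × 324 = 229 × 324 mm

229 × 324 mm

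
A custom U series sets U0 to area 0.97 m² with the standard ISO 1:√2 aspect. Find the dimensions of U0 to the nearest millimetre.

Let the short side be w mm. Then w · w√2 = 0.97 m² = 970,000 mm².
w² = 970,000/√2, so w ≈ 828.2 mm; long side = w√2 ≈ 1171.2 mm.

828 × 1171 mm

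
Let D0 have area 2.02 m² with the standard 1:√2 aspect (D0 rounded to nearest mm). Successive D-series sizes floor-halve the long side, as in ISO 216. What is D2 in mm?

597 × 845 mm

Let D0's short side be w mm. w · w√2 = 2.02 m² = 2,020,000 mm², so w ≈ 1195.1 mm and w√2 ≈ 1690.2 mm → D0 = 1195 × 1690 mm.
D1: ⌊1690/2⌋ × 1195 = 845 × 1195 mm
D2: ⌊1195/2⌋ × 845 = 597 × 845 mm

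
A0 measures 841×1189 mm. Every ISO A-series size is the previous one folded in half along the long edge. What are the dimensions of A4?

210 × 297 mm

A1: ⌊1189/2⌋ × 841 = 594 × 841 mm
A2: ⌊841/2⌋ × 594 = 420 × 594 mm
A3: ⌊594/2⌋ × 420 = 297 × 420 mm
A4: ⌊420/2⌋ × 297 = 210 × 297 mm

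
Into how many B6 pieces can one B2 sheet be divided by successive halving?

B2 = 500 × 707 mm; B6 = 125 × 176 mm.
Each halving step doubles the count; 4 steps from B2 to B6.
2^4 = 16.

16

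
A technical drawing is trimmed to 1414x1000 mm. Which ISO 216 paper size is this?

B0 (1000 × 1414 mm)

Aspect ratio 1414/1000 ≈ 1.414 — close to the ISO √2 ≈ 1.414.
In the B-series (B0 = 1000 × 1414 mm): B0 = 1000 × 1414 mm.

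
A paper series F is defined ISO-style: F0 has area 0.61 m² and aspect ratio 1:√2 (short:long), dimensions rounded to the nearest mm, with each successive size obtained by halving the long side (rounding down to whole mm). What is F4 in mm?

Let F0's short side be w mm. w · w√2 = 0.61 m² = 610,000 mm², so w ≈ 656.8 mm and w√2 ≈ 928.8 mm → F0 = 657 × 929 mm.
F1: ⌊929/2⌋ × 657 = 464 × 657 mm
F2: ⌊657/2⌋ × 464 = 328 × 464 mm
F3: ⌊464/2⌋ × 328 = 232 × 328 mm
F4: ⌊328/2⌋ × 232 = 164 × 232 mm

164 × 232 mm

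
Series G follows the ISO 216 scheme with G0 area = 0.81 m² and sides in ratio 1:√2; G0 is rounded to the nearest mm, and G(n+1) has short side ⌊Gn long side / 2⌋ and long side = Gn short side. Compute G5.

133 × 189 mm

Let G0's short side be w mm. w · w√2 = 0.81 m² = 810,000 mm², so w ≈ 756.8 mm and w√2 ≈ 1070.3 mm → G0 = 757 × 1070 mm.
G1: ⌊1070/2⌋ × 757 = 535 × 757 mm
G2: ⌊757/2⌋ × 535 = 378 × 535 mm
G3: ⌊535/2⌋ × 378 = 267 × 378 mm
G4: ⌊378/2⌋ × 267 = 189 × 267 mm
G5: ⌊267/2⌋ × 189 = 133 × 189 mm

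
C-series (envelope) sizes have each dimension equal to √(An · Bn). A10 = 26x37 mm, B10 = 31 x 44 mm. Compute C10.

Short side: √(26 · 31) = √806 ≈ 28.4 → 28 mm
Long side: √(37 · 44) = √1628 ≈ 40.3 → 40 mm

28 × 40 mm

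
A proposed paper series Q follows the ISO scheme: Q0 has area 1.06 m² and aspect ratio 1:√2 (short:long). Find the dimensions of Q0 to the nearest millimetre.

866 × 1224 mm

Let the short side be w mm. Then w · w√2 = 1.06 m² = 1,060,000 mm².
w² = 1,060,000/√2, so w ≈ 865.8 mm; long side = w√2 ≈ 1224.4 mm.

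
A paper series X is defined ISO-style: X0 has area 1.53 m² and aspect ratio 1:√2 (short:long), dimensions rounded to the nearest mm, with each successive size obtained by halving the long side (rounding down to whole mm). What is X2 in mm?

Let X0's short side be w mm. w · w√2 = 1.53 m² = 1,530,000 mm², so w ≈ 1040.1 mm and w√2 ≈ 1471.0 mm → X0 = 1040 × 1471 mm.
X1: ⌊1471/2⌋ × 1040 = 735 × 1040 mm
X2: ⌊1040/2⌋ × 735 = 520 × 735 mm

520 × 735 mm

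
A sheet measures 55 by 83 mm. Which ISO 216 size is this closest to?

C8 (57 × 81 mm)

Aspect ratio 83/55 ≈ 1.509 (ISO target is √2 ≈ 1.414).
In the C-series (envelope sizes, between A and B): C8 = 57 × 81 mm.
Off by 4 mm total — nearest standard size.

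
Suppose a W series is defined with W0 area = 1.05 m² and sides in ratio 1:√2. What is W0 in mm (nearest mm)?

862 × 1219 mm

Let the short side be w mm. Then w · w√2 = 1.05 m² = 1,050,000 mm².
w² = 1,050,000/√2, so w ≈ 861.7 mm; long side = w√2 ≈ 1218.6 mm.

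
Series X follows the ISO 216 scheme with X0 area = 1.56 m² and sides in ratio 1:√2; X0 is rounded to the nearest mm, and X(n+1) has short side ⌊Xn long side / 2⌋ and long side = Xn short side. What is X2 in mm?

525 × 742 mm

Let X0's short side be w mm. w · w√2 = 1.56 m² = 1,560,000 mm², so w ≈ 1050.3 mm and w√2 ≈ 1485.3 mm → X0 = 1050 × 1485 mm.
X1: ⌊1485/2⌋ × 1050 = 742 × 1050 mm
X2: ⌊1050/2⌋ × 742 = 525 × 742 mm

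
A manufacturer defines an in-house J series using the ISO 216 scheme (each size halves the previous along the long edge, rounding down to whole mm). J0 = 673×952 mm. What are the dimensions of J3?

J1: ⌊952/2⌋ × 673 = 476 × 673 mm
J2: ⌊673/2⌋ × 476 = 336 × 476 mm
J3: ⌊476/2⌋ × 336 = 238 × 336 mm

238 × 336 mm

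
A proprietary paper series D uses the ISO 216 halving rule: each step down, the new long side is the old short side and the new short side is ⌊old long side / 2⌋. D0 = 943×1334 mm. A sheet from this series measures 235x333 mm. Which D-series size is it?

D4

D0: 943 × 1334 mm
D1: 667 × 943 mm
D2: 471 × 667 mm
D3: 333 × 471 mm
D4: 235 × 333 mm
D5: 166 × 235 mm
→ matches D4.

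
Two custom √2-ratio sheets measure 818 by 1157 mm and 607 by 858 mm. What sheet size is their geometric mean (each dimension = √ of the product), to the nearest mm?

705 × 996 mm

Short side: √(818 · 607) = √496526 ≈ 704.6 → 705 mm
Long side: √(1157 · 858) = √992706 ≈ 996.3 → 996 mm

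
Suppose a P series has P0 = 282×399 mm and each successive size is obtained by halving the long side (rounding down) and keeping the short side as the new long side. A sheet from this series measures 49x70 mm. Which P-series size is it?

P0: 282 × 399 mm
P1: 199 × 282 mm
P2: 141 × 199 mm
P3: 99 × 141 mm
P4: 70 × 99 mm
P5: 49 × 70 mm
P6: 35 × 49 mm
→ matches P5.

P5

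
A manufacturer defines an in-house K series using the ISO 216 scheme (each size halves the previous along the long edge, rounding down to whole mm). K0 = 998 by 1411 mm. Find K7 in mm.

88 × 124 mm

K1 = 705 × 998 mm (from K0 by 1 halving).
K2: ⌊998/2⌋ × 705 = 499 × 705 mm
K3: ⌊705/2⌋ × 499 = 352 × 499 mm
K4: ⌊499/2⌋ × 352 = 249 × 352 mm
K5: ⌊352/2⌋ × 249 = 176 × 249 mm
K6: ⌊249/2⌋ × 176 = 124 × 176 mm
K7: ⌊176/2⌋ × 124 = 88 × 124 mm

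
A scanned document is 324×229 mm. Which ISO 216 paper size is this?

C4 (229 × 324 mm)

Aspect ratio 324/229 ≈ 1.415 — close to the ISO √2 ≈ 1.414.
In the C-series (envelope sizes, between A and B): C4 = 229 × 324 mm.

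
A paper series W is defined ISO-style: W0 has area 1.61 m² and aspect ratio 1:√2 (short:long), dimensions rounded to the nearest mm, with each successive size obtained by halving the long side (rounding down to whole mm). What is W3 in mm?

Let W0's short side be w mm. w · w√2 = 1.61 m² = 1,610,000 mm², so w ≈ 1067.0 mm and w√2 ≈ 1508.9 mm → W0 = 1067 × 1509 mm.
W1: ⌊1509/2⌋ × 1067 = 754 × 1067 mm
W2: ⌊1067/2⌋ × 754 = 533 × 754 mm
W3: ⌊754/2⌋ × 533 = 377 × 533 mm

377 × 533 mm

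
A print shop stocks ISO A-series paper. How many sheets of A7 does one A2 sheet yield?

Each ISO step halves the sheet: 1 × A2 → 2 × A3 → 4 × A4 → 8 × A5 → …
From A2 to A7 is 5 halving steps: 2^5 = 32.

32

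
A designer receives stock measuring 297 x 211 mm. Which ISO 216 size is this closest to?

Aspect ratio 297/211 ≈ 1.408 — close to the ISO √2 ≈ 1.414.
In the A-series (A0 area = 1 m²): A4 = 210 × 297 mm.
Off by 1 mm total — nearest standard size.

A4 (210 × 297 mm)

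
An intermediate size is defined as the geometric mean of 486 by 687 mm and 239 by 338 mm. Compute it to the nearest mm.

Short side: √(486 · 239) = √116154 ≈ 340.8 → 341 mm
Long side: √(687 · 338) = √232206 ≈ 481.9 → 482 mm

341 × 482 mm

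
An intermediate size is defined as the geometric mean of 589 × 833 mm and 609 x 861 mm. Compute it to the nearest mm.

Short side: √(589 · 609) = √358701 ≈ 598.9 → 599 mm
Long side: √(833 · 861) = √717213 ≈ 846.9 → 847 mm

599 × 847 mm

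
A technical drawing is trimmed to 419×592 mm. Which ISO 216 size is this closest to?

A2 (420 × 594 mm)

Aspect ratio 592/419 ≈ 1.413 — close to the ISO √2 ≈ 1.414.
In the A-series (A0 area = 1 m²): A2 = 420 × 594 mm.
Off by 3 mm total — nearest standard size.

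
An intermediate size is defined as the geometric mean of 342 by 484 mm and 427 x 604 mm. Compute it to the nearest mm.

Short side: √(342 · 427) = √146034 ≈ 382.1 → 382 mm
Long side: √(484 · 604) = √292336 ≈ 540.7 → 541 mm

382 × 541 mm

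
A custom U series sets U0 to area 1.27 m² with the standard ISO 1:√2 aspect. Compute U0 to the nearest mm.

948 × 1340 mm

Let the short side be w mm. Then w · w√2 = 1.27 m² = 1,270,000 mm².
w² = 1,270,000/√2, so w ≈ 947.6 mm; long side = w√2 ≈ 1340.2 mm.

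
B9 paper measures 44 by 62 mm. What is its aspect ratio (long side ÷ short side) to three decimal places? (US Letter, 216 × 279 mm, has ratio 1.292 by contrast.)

1.409

62 / 44 = 1.409
ISO 216 targets √2 ≈ 1.414; the -0.005 deviation is from mm rounding.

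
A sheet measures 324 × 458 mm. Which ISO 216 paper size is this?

Aspect ratio 458/324 ≈ 1.414 — close to the ISO √2 ≈ 1.414.
In the C-series (envelope sizes, between A and B): C3 = 324 × 458 mm.

C3 (324 × 458 mm)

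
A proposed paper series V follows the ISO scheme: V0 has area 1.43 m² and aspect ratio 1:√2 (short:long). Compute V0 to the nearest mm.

Let the short side be w mm. Then w · w√2 = 1.43 m² = 1,430,000 mm².
w² = 1,430,000/√2, so w ≈ 1005.6 mm; long side = w√2 ≈ 1422.1 mm.

1006 × 1422 mm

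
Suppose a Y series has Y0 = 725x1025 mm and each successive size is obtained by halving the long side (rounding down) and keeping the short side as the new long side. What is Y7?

64 × 90 mm

Y1 = 512 × 725 mm (from Y0 by 1 halving).
Y2: ⌊725/2⌋ × 512 = 362 × 512 mm
Y3: ⌊512/2⌋ × 362 = 256 × 362 mm
Y4: ⌊362/2⌋ × 256 = 181 × 256 mm
Y5: ⌊256/2⌋ × 181 = 128 × 181 mm
Y6: ⌊181/2⌋ × 128 = 90 × 128 mm
Y7: ⌊128/2⌋ × 90 = 64 × 90 mm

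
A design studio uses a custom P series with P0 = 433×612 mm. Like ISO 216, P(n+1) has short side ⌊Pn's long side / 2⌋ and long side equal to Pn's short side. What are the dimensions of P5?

P1: ⌊612/2⌋ × 433 = 306 × 433 mm
P2: ⌊433/2⌋ × 306 = 216 × 306 mm
P3: ⌊306/2⌋ × 216 = 153 × 216 mm
P4: ⌊216/2⌋ × 153 = 108 × 153 mm
P5: ⌊153/2⌋ × 108 = 76 × 108 mm

76 × 108 mm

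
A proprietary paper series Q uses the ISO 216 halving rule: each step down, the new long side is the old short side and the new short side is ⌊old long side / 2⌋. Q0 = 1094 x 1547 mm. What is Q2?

547 × 773 mm

Q1: ⌊1547/2⌋ × 1094 = 773 × 1094 mm
Q2: ⌊1094/2⌋ × 773 = 547 × 773 mm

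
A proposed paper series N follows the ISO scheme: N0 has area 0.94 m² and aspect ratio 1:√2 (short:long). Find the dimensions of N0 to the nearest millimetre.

Let the short side be w mm. Then w · w√2 = 0.94 m² = 940,000 mm².
w² = 940,000/√2, so w ≈ 815.3 mm; long side = w√2 ≈ 1153.0 mm.

815 × 1153 mm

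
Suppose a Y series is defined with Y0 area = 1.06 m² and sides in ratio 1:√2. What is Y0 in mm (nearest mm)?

866 × 1224 mm

Let the short side be w mm. Then w · w√2 = 1.06 m² = 1,060,000 mm².
w² = 1,060,000/√2, so w ≈ 865.8 mm; long side = w√2 ≈ 1224.4 mm.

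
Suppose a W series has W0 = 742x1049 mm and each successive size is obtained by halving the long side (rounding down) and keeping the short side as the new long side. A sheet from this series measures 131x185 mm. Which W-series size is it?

W0: 742 × 1049 mm
W1: 524 × 742 mm
W2: 371 × 524 mm
W3: 262 × 371 mm
W4: 185 × 262 mm
W5: 131 × 185 mm
W6: 92 × 131 mm
→ matches W5.

W5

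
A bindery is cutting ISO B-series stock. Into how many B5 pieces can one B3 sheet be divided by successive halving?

4

Each ISO step halves the sheet: 1 × B3 → 2 × B4 → 4 × B5
From B3 to B5 is 2 halving steps: 2^2 = 4.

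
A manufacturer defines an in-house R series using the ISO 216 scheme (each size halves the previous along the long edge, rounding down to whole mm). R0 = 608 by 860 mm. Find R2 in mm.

R1: ⌊860/2⌋ × 608 = 430 × 608 mm
R2: ⌊608/2⌋ × 430 = 304 × 430 mm

304 × 430 mm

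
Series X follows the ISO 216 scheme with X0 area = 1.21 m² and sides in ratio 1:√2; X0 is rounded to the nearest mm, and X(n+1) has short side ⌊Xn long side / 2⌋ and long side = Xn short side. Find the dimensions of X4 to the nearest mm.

231 × 327 mm

Let X0's short side be w mm. w · w√2 = 1.21 m² = 1,210,000 mm², so w ≈ 925.0 mm and w√2 ≈ 1308.1 mm → X0 = 925 × 1308 mm.
X1: ⌊1308/2⌋ × 925 = 654 × 925 mm
X2: ⌊925/2⌋ × 654 = 462 × 654 mm
X3: ⌊654/2⌋ × 462 = 327 × 462 mm
X4: ⌊462/2⌋ × 327 = 231 × 327 mm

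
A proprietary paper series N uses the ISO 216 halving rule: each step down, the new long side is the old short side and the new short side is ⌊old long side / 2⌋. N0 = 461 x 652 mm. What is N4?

N1 = 326 × 461 mm (from N0 by 1 halving).
N2: ⌊461/2⌋ × 326 = 230 × 326 mm
N3: ⌊326/2⌋ × 230 = 163 × 230 mm
N4: ⌊230/2⌋ × 163 = 115 × 163 mm

115 × 163 mm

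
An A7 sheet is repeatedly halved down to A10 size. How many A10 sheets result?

8

Each ISO step halves the sheet: 1 × A7 → 2 × A8 → 4 × A9 → 8 × A10
From A7 to A10 is 3 halving steps: 2^3 = 8.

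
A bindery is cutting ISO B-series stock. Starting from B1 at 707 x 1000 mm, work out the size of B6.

125 × 176 mm

B2: ⌊1000/2⌋ × 707 = 500 × 707 mm
B3: ⌊707/2⌋ × 500 = 353 × 500 mm
B4: ⌊500/2⌋ × 353 = 250 × 353 mm
B5: ⌊353/2⌋ × 250 = 176 × 250 mm
B6: ⌊250/2⌋ × 176 = 125 × 176 mm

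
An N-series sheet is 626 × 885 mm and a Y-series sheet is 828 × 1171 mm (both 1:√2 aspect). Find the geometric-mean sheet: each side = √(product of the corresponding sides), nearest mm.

720 × 1018 mm

Short side: √(626 · 828) = √518328 ≈ 719.9 → 720 mm
Long side: √(885 · 1171) = √1036335 ≈ 1018.0 → 1018 mm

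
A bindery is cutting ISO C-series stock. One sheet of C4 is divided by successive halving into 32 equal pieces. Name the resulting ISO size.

C9

32 = 2^5, so 5 halving steps.
C4 → C5 → … → C9 after 5 steps.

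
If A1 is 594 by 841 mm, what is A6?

A2: ⌊841/2⌋ × 594 = 420 × 594 mm
A3: ⌊594/2⌋ × 420 = 297 × 420 mm
A4: ⌊420/2⌋ × 297 = 210 × 297 mm
A5: ⌊297/2⌋ × 210 = 148 × 210 mm
A6: ⌊210/2⌋ × 148 = 105 × 148 mm

105 × 148 mm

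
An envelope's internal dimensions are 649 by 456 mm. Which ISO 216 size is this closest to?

Aspect ratio 649/456 ≈ 1.423 — close to the ISO √2 ≈ 1.414.
In the C-series (envelope sizes, between A and B): C2 = 458 × 648 mm.
Off by 3 mm total — nearest standard size.

C2 (458 × 648 mm)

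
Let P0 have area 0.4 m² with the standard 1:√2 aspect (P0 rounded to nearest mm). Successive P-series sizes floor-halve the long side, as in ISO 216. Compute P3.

188 × 266 mm

Let P0's short side be w mm. w · w√2 = 0.4 m² = 400,000 mm², so w ≈ 531.8 mm and w√2 ≈ 752.1 mm → P0 = 532 × 752 mm.
P1: ⌊752/2⌋ × 532 = 376 × 532 mm
P2: ⌊532/2⌋ × 376 = 266 × 376 mm
P3: ⌊376/2⌋ × 266 = 188 × 266 mm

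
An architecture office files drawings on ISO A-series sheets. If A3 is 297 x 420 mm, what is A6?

A4: ⌊420/2⌋ × 297 = 210 × 297 mm
A5: ⌊297/2⌋ × 210 = 148 × 210 mm
A6: ⌊210/2⌋ × 148 = 105 × 148 mm

105 × 148 mm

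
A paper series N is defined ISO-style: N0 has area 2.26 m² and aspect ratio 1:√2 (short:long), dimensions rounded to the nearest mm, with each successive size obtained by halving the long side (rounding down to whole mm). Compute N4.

Let N0's short side be w mm. w · w√2 = 2.26 m² = 2,260,000 mm², so w ≈ 1264.1 mm and w√2 ≈ 1787.8 mm → N0 = 1264 × 1788 mm.
N1: ⌊1788/2⌋ × 1264 = 894 × 1264 mm
N2: ⌊1264/2⌋ × 894 = 632 × 894 mm
N3: ⌊894/2⌋ × 632 = 447 × 632 mm
N4: ⌊632/2⌋ × 447 = 316 × 447 mm

316 × 447 mm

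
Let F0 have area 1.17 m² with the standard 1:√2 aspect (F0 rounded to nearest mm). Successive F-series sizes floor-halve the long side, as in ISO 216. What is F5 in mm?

160 × 227 mm

Let F0's short side be w mm. w · w√2 = 1.17 m² = 1,170,000 mm², so w ≈ 909.6 mm and w√2 ≈ 1286.3 mm → F0 = 910 × 1286 mm.
F1: ⌊1286/2⌋ × 910 = 643 × 910 mm
F2: ⌊910/2⌋ × 643 = 455 × 643 mm
F3: ⌊643/2⌋ × 455 = 321 × 455 mm
F4: ⌊455/2⌋ × 321 = 227 × 321 mm
F5: ⌊321/2⌋ × 227 = 160 × 227 mm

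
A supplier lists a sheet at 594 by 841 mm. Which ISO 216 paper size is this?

A1 (594 × 841 mm)

Aspect ratio 841/594 ≈ 1.416 — close to the ISO √2 ≈ 1.414.
In the A-series (A0 area = 1 m²): A1 = 594 × 841 mm.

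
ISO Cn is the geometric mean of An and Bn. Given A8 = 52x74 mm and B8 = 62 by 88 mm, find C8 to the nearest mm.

Short side: √(52 · 62) = √3224 ≈ 56.8 → 57 mm
Long side: √(74 · 88) = √6512 ≈ 80.7 → 81 mm

57 × 81 mm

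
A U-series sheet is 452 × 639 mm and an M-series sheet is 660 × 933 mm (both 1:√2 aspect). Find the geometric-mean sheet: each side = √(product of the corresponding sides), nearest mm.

Short side: √(452 · 660) = √298320 ≈ 546.2 → 546 mm
Long side: √(639 · 933) = √596187 ≈ 772.1 → 772 mm

546 × 772 mm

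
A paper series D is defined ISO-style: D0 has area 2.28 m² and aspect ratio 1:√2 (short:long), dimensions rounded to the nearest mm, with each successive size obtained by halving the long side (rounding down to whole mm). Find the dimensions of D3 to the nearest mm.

449 × 635 mm

Let D0's short side be w mm. w · w√2 = 2.28 m² = 2,280,000 mm², so w ≈ 1269.7 mm and w√2 ≈ 1795.7 mm → D0 = 1270 × 1796 mm.
D1: ⌊1796/2⌋ × 1270 = 898 × 1270 mm
D2: ⌊1270/2⌋ × 898 = 635 × 898 mm
D3: ⌊898/2⌋ × 635 = 449 × 635 mm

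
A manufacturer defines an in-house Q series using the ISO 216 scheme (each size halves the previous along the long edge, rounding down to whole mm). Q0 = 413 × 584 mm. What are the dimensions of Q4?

103 × 146 mm

Q1: ⌊584/2⌋ × 413 = 292 × 413 mm
Q2: ⌊413/2⌋ × 292 = 206 × 292 mm
Q3: ⌊292/2⌋ × 206 = 146 × 206 mm
Q4: ⌊206/2⌋ × 146 = 103 × 146 mm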